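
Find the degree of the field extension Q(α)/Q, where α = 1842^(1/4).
[Q(α):Q] = 4

α is a root of x^4 - 1842. By Eisenstein's criterion at the prime p = 2 (which divides the constant term 1842 but p^2 = 4 does not, since 1842 is squarefree), x^4 - 1842 is irreducible over Q. Hence [Q(α):Q] = 4.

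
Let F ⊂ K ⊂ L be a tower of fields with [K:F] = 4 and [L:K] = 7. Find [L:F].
[L:F] = 28

The tower law says that for any tower of field extensions F ⊂ K ⊂ L with finite degrees, [L:F] = [L:K] · [K:F]. Here this gives [L:F] = 7 · 4 = 28.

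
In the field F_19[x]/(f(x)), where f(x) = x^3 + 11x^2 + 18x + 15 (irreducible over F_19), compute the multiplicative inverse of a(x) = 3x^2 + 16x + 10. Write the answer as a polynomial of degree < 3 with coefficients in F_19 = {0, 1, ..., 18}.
a(x)^(-1) ≡ 3x^2 + 18x + 16 (mod f(x))

Since f is irreducible over F_19, F_19[x]/(f) is a field and a(x) ≠ 0 has an inverse. Apply the extended Euclidean algorithm to f(x) and a(x) in F_19[x]: f(x) = (13x + 4)·a(x) + (14x + 13);  a(x) = (7x + 15)·(14x + 13) + (5). The last nonzero remainder is the constant 5 = gcd(f, a) in F_19. Back-substituting through the division chain expresses 5 = s(x)·a(x) + t(x)·f(x) with s(x) ≡ 15x^2 + 14x + 4 (mod f), so (15x^2 + 14x + 4)·a(x) ≡ 5 (mod f). Multiplying by 5^(-1) ≡ 4 in F_19 gives a(x)^(-1) ≡ 4·(15x^2 + 14x + 4) ≡ 3x^2 + 18x + 16 (mod f). Check: (3x^2 + 16x + 10)·(3x^2 + 18x + 16) = 9x^4 + 7x^3 + 5x^2 + 18x + 8 ≡ 1 (mod x^3 + 11x^2 + 18x + 15).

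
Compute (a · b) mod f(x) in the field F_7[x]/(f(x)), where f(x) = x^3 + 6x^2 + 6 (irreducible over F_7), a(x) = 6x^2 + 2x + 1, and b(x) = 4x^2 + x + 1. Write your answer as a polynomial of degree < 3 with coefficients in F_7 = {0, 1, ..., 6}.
a · b ≡ x^2 + 6x + 4 (mod f(x))

Multiply in F_7[x]: a(x)·b(x) = (6x^2 + 2x + 1)·(4x^2 + x + 1) = 3x^4 + 5x^2 + 3x + 1. This has degree ≥ 3, so divide by f(x) over F_7: 3x^4 + 5x^2 + 3x + 1 = (3x + 3)·(x^3 + 6x^2 + 6) + (x^2 + 6x + 4). Hence a·b ≡ x^2 + 6x + 4 (mod f). (F_7[x]/(f) is a field with 7^3 = 343 elements since f is irreducible of degree 3.)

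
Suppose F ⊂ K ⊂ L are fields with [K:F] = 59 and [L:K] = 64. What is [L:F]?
[L:F] = 3776

The tower law says that for any tower of field extensions F ⊂ K ⊂ L with finite degrees, [L:F] = [L:K] · [K:F]. Here this gives [L:F] = 64 · 59 = 3776.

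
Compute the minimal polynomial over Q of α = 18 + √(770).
m_α(x) = x^2 - 36x - 446

From α - 18 = √(770), squaring gives (α - 18)^2 = 770, i.e. α^2 - 36α + 324 = 770, so α^2 - 36α - 446 = 0. The discriminant of x^2 - 36x - 446 is (-36)^2 - 4·(-446) = 1296 + 1784 = 3080, and 4·(770) is not a perfect square in Q since 770 is squarefree and ≠ 1. Hence x^2 - 36x - 446 is irreducible over Q and is the minimal polynomial of α.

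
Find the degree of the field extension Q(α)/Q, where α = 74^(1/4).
[Q(α):Q] = 4

α is a root of x^4 - 74. By Eisenstein's criterion at the prime p = 2 (which divides the constant term 74 but p^2 = 4 does not, since 74 is squarefree), x^4 - 74 is irreducible over Q. Hence [Q(α):Q] = 4.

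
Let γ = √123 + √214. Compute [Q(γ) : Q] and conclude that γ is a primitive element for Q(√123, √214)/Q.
[Q(γ) : Q] = 4 (equivalently, Q(γ) = Q(√123, √214))

Obviously Q(γ) ⊆ Q(√123, √214), and [Q(√123, √214):Q] = 4 (since 123, 214 are distinct squarefree integers > 1 with 26322 not a perfect square). To show equality we compute the minimal polynomial of γ. From γ = √123 + √214: γ^2 = 123 + 2√(26322) + 214 = 337 + 2√(26322), so γ^2 - 337 = 2√(26322); squaring, (γ^2 - 337)^2 = 4·26322, i.e. γ^4 - 674γ^2 + 113569 - 105288 = 0, i.e. γ^4 - 674γ^2 + 8281 = 0. So γ is a root of x^4 - 674x^2 + 8281. This polynomial is irreducible over Q: it has no rational root (each ±√123 ± √214 is irrational), and any factorization into two quadratics over Q would force √(26322) ∈ Q (pairing opposite roots) or √123, √214 ∈ Q (other pairings), all impossible. Hence [Q(γ):Q] = 4 = [Q(√123, √214):Q], so Q(γ) = Q(√123, √214).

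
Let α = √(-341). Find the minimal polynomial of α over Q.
m_α(x) = x^2 + 341

α satisfies α^2 + 341 = 0, so x^2 + 341 annihilates α. Since d = -341 is squarefree and ≠ 1, it is not a perfect square in Q, so x^2 + 341 has no rational root and is therefore irreducible over Q (a degree-2 polynomial over a field is irreducible iff it has no root). Hence m_α(x) = x^2 + 341.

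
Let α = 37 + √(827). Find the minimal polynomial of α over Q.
m_α(x) = x^2 - 74x + 542

From α - 37 = √(827), squaring gives (α - 37)^2 = 827, i.e. α^2 - 74α + 1369 = 827, so α^2 - 74α + 542 = 0. The discriminant of x^2 - 74x + 542 is (-74)^2 - 4·(542) = 5476 - 2168 = 3308, and 4·(827) is not a perfect square in Q since 827 is squarefree and ≠ 1. Hence x^2 - 74x + 542 is irreducible over Q and is the minimal polynomial of α.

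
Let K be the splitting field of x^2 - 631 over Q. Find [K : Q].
[K : Q] = 2

f(x) = x^2 - 631 factors as (x - √631)(x + √631). The splitting field is K = Q(√631). Since 631 is squarefree and > 1, it is not a perfect square, so x^2 - 631 is irreducible over Q and [Q(√631) : Q] = 2. Hence [K : Q] = 2.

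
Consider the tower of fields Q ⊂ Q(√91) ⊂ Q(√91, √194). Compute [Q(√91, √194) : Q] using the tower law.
[Q(√91, √194) : Q] = 4

[Q(√91):Q] = 2 (min poly x^2 - 91, irreducible since 91 is squarefree > 1). For the top step, suppose √194 ∈ Q(√91), say √194 = c + d√91 with c, d ∈ Q. Squaring: 194 = c^2 + 91d^2 + 2cd√91. Since √91 ∉ Q this forces 2cd = 0. If d = 0 then √194 = c ∈ Q, contradicting 194 squarefree > 1. If c = 0 then 194 = 91d^2, so 91·194 = (91d)^2 is a perfect square in Q — but 91·194 = 17654 is not a perfect square (since 91 and 194 are distinct squarefree integers). Contradiction. Hence √194 ∉ Q(√91), so x^2 - 194 stays irreducible over Q(√91) and [Q(√91, √194) : Q(√91)] = 2. By the tower law, [Q(√91, √194) : Q] = 2 · 2 = 4.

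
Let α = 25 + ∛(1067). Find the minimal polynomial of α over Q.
m_α(x) = x^3 - 75x^2 + 1875x - 16692

Set β = α - 25 = ∛(1067), so β^3 = 1067. Then (α - 25)^3 - 1067 = 0, i.e. α is a root of g(x) = (x - 25)^3 - 1067 = x^3 - 75x^2 + 1875x - 16692. Since g(x) = h(x - 25) where h(x) = x^3 - 1067, and h is irreducible over Q (because 1067 is not a perfect cube, so h has no rational root, and a monic cubic with no rational root is irreducible), g is also irreducible (irreducibility is preserved under the substitution x → x - 25). Hence m_α(x) = x^3 - 75x^2 + 1875x - 16692.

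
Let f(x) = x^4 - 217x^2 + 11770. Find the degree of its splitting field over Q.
[K : Q] = 4

Solving the quadratic in x^2: x^2 = (217 ± √(217^2 - 4·11770))/2 = (217 ± √9)/2 = (217 ± 3)/2, giving x^2 = 107 or x^2 = 110. So f(x) = (x^2 - 107)(x^2 - 110) and the roots of f are ±√107, ±√110. Hence the splitting field is K = Q(√107, √110). Since 107 and 110 are distinct squarefree integers > 1, their product 11770 is not a perfect square, so √110 ∉ Q(√107). By the tower law [K:Q] = [Q(√107,√110):Q(√107)] · [Q(√107):Q] = 2 · 2 = 4.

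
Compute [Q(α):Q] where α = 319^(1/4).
[Q(α):Q] = 4

α is a root of x^4 - 319. By Eisenstein's criterion at the prime p = 11 (which divides the constant term 319 but p^2 = 121 does not, since 319 is squarefree), x^4 - 319 is irreducible over Q. Hence [Q(α):Q] = 4.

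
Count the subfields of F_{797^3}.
F_{797^3} has 2 subfields

The subfields of F_{p^n} are exactly the fields F_{p^d} for d | n (each is the fixed field of the unique index-d subgroup of Gal(F_{p^n}/F_p) ≅ Z/nZ). The divisors of n = 3 are {1, 3}, giving 2 subfields: F_{797^1}, F_{797^3}.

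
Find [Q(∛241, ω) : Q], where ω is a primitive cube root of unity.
[Q(∛241, ω) : Q] = 6

[Q(∛241):Q] = 3 (min poly x^3 - 241, irreducible since 241 is not a perfect cube). [Q(ω):Q] = 2 (min poly x^2 + x + 1). Since Q(∛241) ⊂ R and ω ∉ R, we have ω ∉ Q(∛241), so x^2 + x + 1 remains irreducible over Q(∛241) and [Q(∛241, ω) : Q(∛241)] = 2. By the tower law, [Q(∛241, ω) : Q] = 3 · 2 = 6. (In fact Q(∛241, ω) is the splitting field of x^3 - 241 over Q.)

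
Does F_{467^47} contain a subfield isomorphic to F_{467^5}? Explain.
No: F_{467^5} is not a subfield of F_{467^47}

F_{p^m} embeds in F_{p^n} iff m | n. Here 5 ∤ 47 (since 47 = 9·5 + 2 with remainder 2 ≠ 0), so F_{467^5} is not a subfield of F_{467^47}. Equivalently: if it were, the tower law would give 5 = [F_{467^5}:F_467] dividing [F_{467^47}:F_467] = 47, contradiction.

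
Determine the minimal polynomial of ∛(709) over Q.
m_α(x) = x^3 - 709

α satisfies α^3 = 709, so x^3 - 709 annihilates α. By the rational root test, a rational root p/q (in lowest terms) of x^3 - 709 would satisfy p^3 = 709 q^3, forcing q = 1 and p^3 = 709; but 709 is not a perfect cube, contradiction. A monic cubic over Q with no rational root is irreducible (any nontrivial factorization would include a linear factor). Hence x^3 - 709 is the minimal polynomial of α, and in particular [Q(α):Q] = 3.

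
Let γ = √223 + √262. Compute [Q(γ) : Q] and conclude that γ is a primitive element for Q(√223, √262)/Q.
[Q(γ) : Q] = 4 (equivalently, Q(γ) = Q(√223, √262))

Obviously Q(γ) ⊆ Q(√223, √262), and [Q(√223, √262):Q] = 4 (since 223, 262 are distinct squarefree integers > 1 with 58426 not a perfect square). To show equality we compute the minimal polynomial of γ. From γ = √223 + √262: γ^2 = 223 + 2√(58426) + 262 = 485 + 2√(58426), so γ^2 - 485 = 2√(58426); squaring, (γ^2 - 485)^2 = 4·58426, i.e. γ^4 - 970γ^2 + 235225 - 233704 = 0, i.e. γ^4 - 970γ^2 + 1521 = 0. So γ is a root of x^4 - 970x^2 + 1521. This polynomial is irreducible over Q: it has no rational root (each ±√223 ± √262 is irrational), and any factorization into two quadratics over Q would force √(58426) ∈ Q (pairing opposite roots) or √223, √262 ∈ Q (other pairings), all impossible. Hence [Q(γ):Q] = 4 = [Q(√223, √262):Q], so Q(γ) = Q(√223, √262).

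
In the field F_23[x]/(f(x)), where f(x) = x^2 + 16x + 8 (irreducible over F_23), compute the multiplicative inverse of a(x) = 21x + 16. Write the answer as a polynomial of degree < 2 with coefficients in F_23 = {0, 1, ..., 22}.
a(x)^(-1) ≡ 18x + 18 (mod f(x))

Since f is irreducible over F_23, F_23[x]/(f) is a field and a(x) ≠ 0 has an inverse. Apply the extended Euclidean algorithm to f(x) and a(x) in F_23[x]: f(x) = (11x + 11)·a(x) + (16). The last nonzero remainder is the constant 16 = gcd(f, a) in F_23. Back-substituting through the division chain expresses 16 = s(x)·a(x) + t(x)·f(x) with s(x) ≡ 12x + 12 (mod f), so (12x + 12)·a(x) ≡ 16 (mod f). Multiplying by 16^(-1) ≡ 13 in F_23 gives a(x)^(-1) ≡ 13·(12x + 12) ≡ 18x + 18 (mod f). Check: (21x + 16)·(18x + 18) = 10x^2 + 22x + 12 ≡ 1 (mod x^2 + 16x + 8).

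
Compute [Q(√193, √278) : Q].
[Q(√193, √278) : Q] = 4

[Q(√193):Q] = 2 (min poly x^2 - 193, irreducible since 193 is squarefree > 1). For the top step, suppose √278 ∈ Q(√193), say √278 = c + d√193 with c, d ∈ Q. Squaring: 278 = c^2 + 193d^2 + 2cd√193. Since √193 ∉ Q this forces 2cd = 0. If d = 0 then √278 = c ∈ Q, contradicting 278 squarefree > 1. If c = 0 then 278 = 193d^2, so 193·278 = (193d)^2 is a perfect square in Q — but 193·278 = 53654 is not a perfect square (since 193 and 278 are distinct squarefree integers). Contradiction. Hence √278 ∉ Q(√193), so x^2 - 278 stays irreducible over Q(√193) and [Q(√193, √278) : Q(√193)] = 2. By the tower law, [Q(√193, √278) : Q] = 2 · 2 = 4.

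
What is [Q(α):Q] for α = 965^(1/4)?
[Q(α):Q] = 4

α is a root of x^4 - 965. By Eisenstein's criterion at the prime p = 5 (which divides the constant term 965 but p^2 = 25 does not, since 965 is squarefree), x^4 - 965 is irreducible over Q. Hence [Q(α):Q] = 4.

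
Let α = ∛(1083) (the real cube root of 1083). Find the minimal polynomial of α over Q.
m_α(x) = x^3 - 1083

α satisfies α^3 = 1083, so x^3 - 1083 annihilates α. By the rational root test, a rational root p/q (in lowest terms) of x^3 - 1083 would satisfy p^3 = 1083 q^3, forcing q = 1 and p^3 = 1083; but 1083 is not a perfect cube, contradiction. A monic cubic over Q with no rational root is irreducible (any nontrivial factorization would include a linear factor). Hence x^3 - 1083 is the minimal polynomial of α, and in particular [Q(α):Q] = 3.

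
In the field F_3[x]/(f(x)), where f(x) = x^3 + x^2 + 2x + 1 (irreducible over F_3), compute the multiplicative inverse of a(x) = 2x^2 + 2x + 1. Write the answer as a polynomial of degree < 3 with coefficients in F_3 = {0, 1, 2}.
a(x)^(-1) ≡ x (mod f(x))

Since f is irreducible over F_3, F_3[x]/(f) is a field and a(x) ≠ 0 has an inverse. Apply the extended Euclidean algorithm to f(x) and a(x) in F_3[x]: f(x) = (2x)·a(x) + (1). The last nonzero remainder is the constant 1 = gcd(f, a) in F_3. Back-substituting through the division chain expresses 1 = s(x)·a(x) + t(x)·f(x) with s(x) ≡ x (mod f), so a(x)^(-1) ≡ s(x) = x (mod f). Check: (2x^2 + 2x + 1)·(x) = 2x^3 + 2x^2 + x ≡ 1 (mod x^3 + x^2 + 2x + 1).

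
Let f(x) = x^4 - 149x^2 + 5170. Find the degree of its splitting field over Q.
[K : Q] = 4

Solving the quadratic in x^2: x^2 = (149 ± √(149^2 - 4·5170))/2 = (149 ± √1521)/2 = (149 ± 39)/2, giving x^2 = 94 or x^2 = 55. So f(x) = (x^2 - 94)(x^2 - 55) and the roots of f are ±√94, ±√55. Hence the splitting field is K = Q(√94, √55). Since 94 and 55 are distinct squarefree integers > 1, their product 5170 is not a perfect square, so √55 ∉ Q(√94). By the tower law [K:Q] = [Q(√94,√55):Q(√94)] · [Q(√94):Q] = 2 · 2 = 4.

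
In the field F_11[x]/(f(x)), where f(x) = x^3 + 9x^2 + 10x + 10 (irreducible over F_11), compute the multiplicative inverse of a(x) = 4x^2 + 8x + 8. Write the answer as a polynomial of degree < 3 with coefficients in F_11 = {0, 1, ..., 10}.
a(x)^(-1) ≡ 10x^2 + 10x + 4 (mod f(x))

Since f is irreducible over F_11, F_11[x]/(f) is a field and a(x) ≠ 0 has an inverse. Apply the extended Euclidean algorithm to f(x) and a(x) in F_11[x]: f(x) = (3x + 10)·a(x) + (5x + 7);  a(x) = (3x + 4)·(5x + 7) + (2). The last nonzero remainder is the constant 2 = gcd(f, a) in F_11. Back-substituting through the division chain expresses 2 = s(x)·a(x) + t(x)·f(x) with s(x) ≡ 9x^2 + 9x + 8 (mod f), so (9x^2 + 9x + 8)·a(x) ≡ 2 (mod f). Multiplying by 2^(-1) ≡ 6 in F_11 gives a(x)^(-1) ≡ 6·(9x^2 + 9x + 8) ≡ 10x^2 + 10x + 4 (mod f). Check: (4x^2 + 8x + 8)·(10x^2 + 10x + 4) = 7x^4 + 10x^3 + 2x + 10 ≡ 1 (mod x^3 + 9x^2 + 10x + 10).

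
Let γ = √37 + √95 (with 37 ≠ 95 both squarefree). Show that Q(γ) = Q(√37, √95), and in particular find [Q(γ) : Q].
[Q(γ) : Q] = 4 (equivalently, Q(γ) = Q(√37, √95))

Obviously Q(γ) ⊆ Q(√37, √95), and [Q(√37, √95):Q] = 4 (since 37, 95 are distinct squarefree integers > 1 with 3515 not a perfect square). To show equality we compute the minimal polynomial of γ. From γ = √37 + √95: γ^2 = 37 + 2√(3515) + 95 = 132 + 2√(3515), so γ^2 - 132 = 2√(3515); squaring, (γ^2 - 132)^2 = 4·3515, i.e. γ^4 - 264γ^2 + 17424 - 14060 = 0, i.e. γ^4 - 264γ^2 + 3364 = 0. So γ is a root of x^4 - 264x^2 + 3364. This polynomial is irreducible over Q: it has no rational root (each ±√37 ± √95 is irrational), and any factorization into two quadratics over Q would force √(3515) ∈ Q (pairing opposite roots) or √37, √95 ∈ Q (other pairings), all impossible. Hence [Q(γ):Q] = 4 = [Q(√37, √95):Q], so Q(γ) = Q(√37, √95).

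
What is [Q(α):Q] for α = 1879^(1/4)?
[Q(α):Q] = 4

α is a root of x^4 - 1879. By Eisenstein's criterion at the prime p = 1879 (which divides the constant term 1879 but p^2 = 3530641 does not, since 1879 is squarefree), x^4 - 1879 is irreducible over Q. Hence [Q(α):Q] = 4.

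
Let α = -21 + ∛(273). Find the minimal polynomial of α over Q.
m_α(x) = x^3 + 63x^2 + 1323x + 8988

Set β = α + 21 = ∛(273), so β^3 = 273. Then (α + 21)^3 - 273 = 0, i.e. α is a root of g(x) = (x + 21)^3 - 273 = x^3 + 63x^2 + 1323x + 8988. Since g(x) = h(x + 21) where h(x) = x^3 - 273, and h is irreducible over Q (because 273 is not a perfect cube, so h has no rational root, and a monic cubic with no rational root is irreducible), g is also irreducible (irreducibility is preserved under the substitution x → x + 21). Hence m_α(x) = x^3 + 63x^2 + 1323x + 8988.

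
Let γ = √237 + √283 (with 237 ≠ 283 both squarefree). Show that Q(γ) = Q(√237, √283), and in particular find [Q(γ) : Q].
[Q(γ) : Q] = 4 (equivalently, Q(γ) = Q(√237, √283))

Obviously Q(γ) ⊆ Q(√237, √283), and [Q(√237, √283):Q] = 4 (since 237, 283 are distinct squarefree integers > 1 with 67071 not a perfect square). To show equality we compute the minimal polynomial of γ. From γ = √237 + √283: γ^2 = 237 + 2√(67071) + 283 = 520 + 2√(67071), so γ^2 - 520 = 2√(67071); squaring, (γ^2 - 520)^2 = 4·67071, i.e. γ^4 - 1040γ^2 + 270400 - 268284 = 0, i.e. γ^4 - 1040γ^2 + 2116 = 0. So γ is a root of x^4 - 1040x^2 + 2116. This polynomial is irreducible over Q: it has no rational root (each ±√237 ± √283 is irrational), and any factorization into two quadratics over Q would force √(67071) ∈ Q (pairing opposite roots) or √237, √283 ∈ Q (other pairings), all impossible. Hence [Q(γ):Q] = 4 = [Q(√237, √283):Q], so Q(γ) = Q(√237, √283).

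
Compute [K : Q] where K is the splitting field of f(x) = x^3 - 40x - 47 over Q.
[K : Q] = 6

By the rational root test, any rational root of the monic integer polynomial f(x) = x^3 - 40x - 47 must be an integer dividing the constant term -47, i.e. one of ±{1, 47}. Evaluating: f(1) = -86, f(-1) = -8, f(47) = 101896, f(-47) = -101990; none is 0, so f has no rational root and is therefore irreducible over Q (a cubic with no linear factor over a field is irreducible). For an irreducible cubic, the Galois group is A_3 or S_3 according as the discriminant disc(f) = -4a^3 - 27b^2 = -4·(-40)^3 - 27·(-47)^2 = 196357 is or is not a square in Q. Here disc(f) = 196357 is not a perfect square in Q, so the Galois group of f over Q is not contained in A_3 and must be all of S_3. The splitting field has degree |S_3| = 6 over Q, so [K : Q] = 6.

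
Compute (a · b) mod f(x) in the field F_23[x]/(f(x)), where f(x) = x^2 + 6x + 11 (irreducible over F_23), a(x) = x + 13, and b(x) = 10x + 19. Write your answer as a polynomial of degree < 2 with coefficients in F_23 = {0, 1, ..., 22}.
a · b ≡ 20x + 22 (mod f(x))

Multiply in F_23[x]: a(x)·b(x) = (x + 13)·(10x + 19) = 10x^2 + 11x + 17. This has degree ≥ 2, so divide by f(x) over F_23: 10x^2 + 11x + 17 = (10)·(x^2 + 6x + 11) + (20x + 22). Hence a·b ≡ 20x + 22 (mod f). (F_23[x]/(f) is a field with 23^2 = 529 elements since f is irreducible of degree 2.)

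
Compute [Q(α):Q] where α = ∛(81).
[Q(α):Q] = 3

The minimal polynomial of α is x^3 - 81, irreducible over Q since 81 is not a perfect cube (so x^3 - 81 has no rational root). Hence [Q(α):Q] = deg(m_α) = 3.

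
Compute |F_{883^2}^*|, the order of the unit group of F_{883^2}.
|F_{883^2}^*| = 779688

F_{883^2} has 883^2 = 779689 elements; its multiplicative group consists of all nonzero elements, so |F_{883^2}^*| = 779689 - 1 = 779688. (It is cyclic since any finite subgroup of the multiplicative group of a field is cyclic.)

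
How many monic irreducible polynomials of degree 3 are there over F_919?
There are 258716880 monic irreducible polynomials of degree 3 over F_919

Each element of F_{919^3} that lies in no proper subfield is a root of exactly one monic irreducible of degree 3 over F_919, and each such polynomial has 3 distinct roots in F_{919^3}. By Möbius inversion the count is N_919(3) = (1/3) Σ_{d|3} μ(3/d) · 919^d = (1/3)(μ(3)·919^1 + μ(1)·919^3) = 776150640/3 = 258716880.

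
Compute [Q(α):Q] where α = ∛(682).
[Q(α):Q] = 3

The minimal polynomial of α is x^3 - 682, irreducible over Q since 682 is not a perfect cube (so x^3 - 682 has no rational root). Hence [Q(α):Q] = deg(m_α) = 3.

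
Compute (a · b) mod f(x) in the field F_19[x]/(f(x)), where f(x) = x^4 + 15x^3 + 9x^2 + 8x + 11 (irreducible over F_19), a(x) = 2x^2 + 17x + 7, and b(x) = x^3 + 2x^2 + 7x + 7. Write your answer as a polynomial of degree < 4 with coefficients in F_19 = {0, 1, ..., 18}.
a · b ≡ x^3 + 3x^2 + 9x + 15 (mod f(x))

Multiply in F_19[x]: a(x)·b(x) = (2x^2 + 17x + 7)·(x^3 + 2x^2 + 7x + 7) = 2x^5 + 2x^4 + 17x^3 + 14x^2 + 16x + 11. This has degree ≥ 4, so divide by f(x) over F_19: 2x^5 + 2x^4 + 17x^3 + 14x^2 + 16x + 11 = (2x + 10)·(x^4 + 15x^3 + 9x^2 + 8x + 11) + (x^3 + 3x^2 + 9x + 15). Hence a·b ≡ x^3 + 3x^2 + 9x + 15 (mod f). (F_19[x]/(f) is a field with 19^4 = 130321 elements since f is irreducible of degree 4.)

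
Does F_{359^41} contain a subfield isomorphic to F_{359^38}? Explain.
No: F_{359^38} is not a subfield of F_{359^41}

F_{p^m} embeds in F_{p^n} iff m | n. Here 38 ∤ 41 (since 41 = 1·38 + 3 with remainder 3 ≠ 0), so F_{359^38} is not a subfield of F_{359^41}. Equivalently: if it were, the tower law would give 38 = [F_{359^38}:F_359] dividing [F_{359^41}:F_359] = 41, contradiction.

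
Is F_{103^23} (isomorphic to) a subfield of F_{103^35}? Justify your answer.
No: F_{103^23} is not a subfield of F_{103^35}

F_{p^m} embeds in F_{p^n} iff m | n. Here 23 ∤ 35 (since 35 = 1·23 + 12 with remainder 12 ≠ 0), so F_{103^23} is not a subfield of F_{103^35}. Equivalently: if it were, the tower law would give 23 = [F_{103^23}:F_103] dividing [F_{103^35}:F_103] = 35, contradiction.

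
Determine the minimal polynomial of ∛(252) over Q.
m_α(x) = x^3 - 252

α satisfies α^3 = 252, so x^3 - 252 annihilates α. By the rational root test, a rational root p/q (in lowest terms) of x^3 - 252 would satisfy p^3 = 252 q^3, forcing q = 1 and p^3 = 252; but 252 is not a perfect cube, contradiction. A monic cubic over Q with no rational root is irreducible (any nontrivial factorization would include a linear factor). Hence x^3 - 252 is the minimal polynomial of α, and in particular [Q(α):Q] = 3.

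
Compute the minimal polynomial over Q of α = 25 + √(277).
m_α(x) = x^2 - 50x + 348

From α - 25 = √(277), squaring gives (α - 25)^2 = 277, i.e. α^2 - 50α + 625 = 277, so α^2 - 50α + 348 = 0. The discriminant of x^2 - 50x + 348 is (-50)^2 - 4·(348) = 2500 - 1392 = 1108, and 4·(277) is not a perfect square in Q since 277 is squarefree and ≠ 1. Hence x^2 - 50x + 348 is irreducible over Q and is the minimal polynomial of α.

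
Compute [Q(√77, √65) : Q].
[Q(√77, √65) : Q] = 4

[Q(√77):Q] = 2 (min poly x^2 - 77, irreducible since 77 is squarefree > 1). For the top step, suppose √65 ∈ Q(√77), say √65 = c + d√77 with c, d ∈ Q. Squaring: 65 = c^2 + 77d^2 + 2cd√77. Since √77 ∉ Q this forces 2cd = 0. If d = 0 then √65 = c ∈ Q, contradicting 65 squarefree > 1. If c = 0 then 65 = 77d^2, so 77·65 = (77d)^2 is a perfect square in Q — but 77·65 = 5005 is not a perfect square (since 77 and 65 are distinct squarefree integers). Contradiction. Hence √65 ∉ Q(√77), so x^2 - 65 stays irreducible over Q(√77) and [Q(√77, √65) : Q(√77)] = 2. By the tower law, [Q(√77, √65) : Q] = 2 · 2 = 4.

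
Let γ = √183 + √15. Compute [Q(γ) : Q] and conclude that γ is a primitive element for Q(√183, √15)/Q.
[Q(γ) : Q] = 4 (equivalently, Q(γ) = Q(√183, √15))

Obviously Q(γ) ⊆ Q(√183, √15), and [Q(√183, √15):Q] = 4 (since 183, 15 are distinct squarefree integers > 1 with 2745 not a perfect square). To show equality we compute the minimal polynomial of γ. From γ = √183 + √15: γ^2 = 183 + 2√(2745) + 15 = 198 + 2√(2745), so γ^2 - 198 = 2√(2745); squaring, (γ^2 - 198)^2 = 4·2745, i.e. γ^4 - 396γ^2 + 39204 - 10980 = 0, i.e. γ^4 - 396γ^2 + 28224 = 0. So γ is a root of x^4 - 396x^2 + 28224. This polynomial is irreducible over Q: it has no rational root (each ±√183 ± √15 is irrational), and any factorization into two quadratics over Q would force √(2745) ∈ Q (pairing opposite roots) or √183, √15 ∈ Q (other pairings), all impossible. Hence [Q(γ):Q] = 4 = [Q(√183, √15):Q], so Q(γ) = Q(√183, √15).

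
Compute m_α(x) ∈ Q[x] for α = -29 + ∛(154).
m_α(x) = x^3 + 87x^2 + 2523x + 24235

Set β = α + 29 = ∛(154), so β^3 = 154. Then (α + 29)^3 - 154 = 0, i.e. α is a root of g(x) = (x + 29)^3 - 154 = x^3 + 87x^2 + 2523x + 24235. Since g(x) = h(x + 29) where h(x) = x^3 - 154, and h is irreducible over Q (because 154 is not a perfect cube, so h has no rational root, and a monic cubic with no rational root is irreducible), g is also irreducible (irreducibility is preserved under the substitution x → x + 29). Hence m_α(x) = x^3 + 87x^2 + 2523x + 24235.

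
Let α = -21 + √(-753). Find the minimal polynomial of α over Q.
m_α(x) = x^2 + 42x + 1194

From α + 21 = √(-753), squaring gives (α + 21)^2 = -753, i.e. α^2 + 42α + 441 = -753, so α^2 + 42α + 1194 = 0. The discriminant of x^2 + 42x + 1194 is (42)^2 - 4·(1194) = 1764 - 4776 = -3012, and 4·(-753) is not a perfect square in Q since -753 is squarefree and ≠ 1. Hence x^2 + 42x + 1194 is irreducible over Q and is the minimal polynomial of α.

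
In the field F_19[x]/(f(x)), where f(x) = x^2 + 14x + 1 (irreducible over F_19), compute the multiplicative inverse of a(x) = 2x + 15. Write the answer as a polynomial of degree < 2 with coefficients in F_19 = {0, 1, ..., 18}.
a(x)^(-1) ≡ 2x + 13 (mod f(x))

Since f is irreducible over F_19, F_19[x]/(f) is a field and a(x) ≠ 0 has an inverse. Apply the extended Euclidean algorithm to f(x) and a(x) in F_19[x]: f(x) = (10x + 8)·a(x) + (14). The last nonzero remainder is the constant 14 = gcd(f, a) in F_19. Back-substituting through the division chain expresses 14 = s(x)·a(x) + t(x)·f(x) with s(x) ≡ 9x + 11 (mod f), so (9x + 11)·a(x) ≡ 14 (mod f). Multiplying by 14^(-1) ≡ 15 in F_19 gives a(x)^(-1) ≡ 15·(9x + 11) ≡ 2x + 13 (mod f). Check: (2x + 15)·(2x + 13) = 4x^2 + 18x + 5 ≡ 1 (mod x^2 + 14x + 1).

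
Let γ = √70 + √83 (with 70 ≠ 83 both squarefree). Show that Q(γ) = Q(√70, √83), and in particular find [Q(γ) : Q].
[Q(γ) : Q] = 4 (equivalently, Q(γ) = Q(√70, √83))

Obviously Q(γ) ⊆ Q(√70, √83), and [Q(√70, √83):Q] = 4 (since 70, 83 are distinct squarefree integers > 1 with 5810 not a perfect square). To show equality we compute the minimal polynomial of γ. From γ = √70 + √83: γ^2 = 70 + 2√(5810) + 83 = 153 + 2√(5810), so γ^2 - 153 = 2√(5810); squaring, (γ^2 - 153)^2 = 4·5810, i.e. γ^4 - 306γ^2 + 23409 - 23240 = 0, i.e. γ^4 - 306γ^2 + 169 = 0. So γ is a root of x^4 - 306x^2 + 169. This polynomial is irreducible over Q: it has no rational root (each ±√70 ± √83 is irrational), and any factorization into two quadratics over Q would force √(5810) ∈ Q (pairing opposite roots) or √70, √83 ∈ Q (other pairings), all impossible. Hence [Q(γ):Q] = 4 = [Q(√70, √83):Q], so Q(γ) = Q(√70, √83).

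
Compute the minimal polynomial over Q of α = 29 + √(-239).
m_α(x) = x^2 - 58x + 1080

From α - 29 = √(-239), squaring gives (α - 29)^2 = -239, i.e. α^2 - 58α + 841 = -239, so α^2 - 58α + 1080 = 0. The discriminant of x^2 - 58x + 1080 is (-58)^2 - 4·(1080) = 3364 - 4320 = -956, and 4·(-239) is not a perfect square in Q since -239 is squarefree and ≠ 1. Hence x^2 - 58x + 1080 is irreducible over Q and is the minimal polynomial of α.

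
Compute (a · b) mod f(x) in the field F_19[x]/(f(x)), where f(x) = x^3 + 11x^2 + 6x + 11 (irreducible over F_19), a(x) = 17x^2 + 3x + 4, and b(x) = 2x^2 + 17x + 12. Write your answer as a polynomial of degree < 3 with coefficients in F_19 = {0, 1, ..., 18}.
a · b ≡ 16x^2 + 14x + 5 (mod f(x))

Multiply in F_19[x]: a(x)·b(x) = (17x^2 + 3x + 4)·(2x^2 + 17x + 12) = 15x^4 + 10x^3 + 16x^2 + 9x + 10. This has degree ≥ 3, so divide by f(x) over F_19: 15x^4 + 10x^3 + 16x^2 + 9x + 10 = (15x + 16)·(x^3 + 11x^2 + 6x + 11) + (16x^2 + 14x + 5). Hence a·b ≡ 16x^2 + 14x + 5 (mod f). (F_19[x]/(f) is a field with 19^3 = 6859 elements since f is irreducible of degree 3.)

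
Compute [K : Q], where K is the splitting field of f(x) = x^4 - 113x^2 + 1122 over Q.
[K : Q] = 4

Solving the quadratic in x^2: x^2 = (113 ± √(113^2 - 4·1122))/2 = (113 ± √8281)/2 = (113 ± 91)/2, giving x^2 = 102 or x^2 = 11. So f(x) = (x^2 - 102)(x^2 - 11) and the roots of f are ±√102, ±√11. Hence the splitting field is K = Q(√102, √11). Since 102 and 11 are distinct squarefree integers > 1, their product 1122 is not a perfect square, so √11 ∉ Q(√102). By the tower law [K:Q] = [Q(√102,√11):Q(√102)] · [Q(√102):Q] = 2 · 2 = 4.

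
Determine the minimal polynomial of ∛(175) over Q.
m_α(x) = x^3 - 175

α satisfies α^3 = 175, so x^3 - 175 annihilates α. By the rational root test, a rational root p/q (in lowest terms) of x^3 - 175 would satisfy p^3 = 175 q^3, forcing q = 1 and p^3 = 175; but 175 is not a perfect cube, contradiction. A monic cubic over Q with no rational root is irreducible (any nontrivial factorization would include a linear factor). Hence x^3 - 175 is the minimal polynomial of α, and in particular [Q(α):Q] = 3.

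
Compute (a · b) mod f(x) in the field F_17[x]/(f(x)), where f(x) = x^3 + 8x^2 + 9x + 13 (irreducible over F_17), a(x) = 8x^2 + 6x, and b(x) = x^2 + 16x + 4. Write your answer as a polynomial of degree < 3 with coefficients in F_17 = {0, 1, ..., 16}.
a · b ≡ 6x^2 + 4x + 8 (mod f(x))

Multiply in F_17[x]: a(x)·b(x) = (8x^2 + 6x)·(x^2 + 16x + 4) = 8x^4 + 15x^3 + 9x^2 + 7x. This has degree ≥ 3, so divide by f(x) over F_17: 8x^4 + 15x^3 + 9x^2 + 7x = (8x + 2)·(x^3 + 8x^2 + 9x + 13) + (6x^2 + 4x + 8). Hence a·b ≡ 6x^2 + 4x + 8 (mod f). (F_17[x]/(f) is a field with 17^3 = 4913 elements since f is irreducible of degree 3.)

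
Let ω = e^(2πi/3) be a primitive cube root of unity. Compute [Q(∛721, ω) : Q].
[Q(∛721, ω) : Q] = 6

[Q(∛721):Q] = 3 (min poly x^3 - 721, irreducible since 721 is not a perfect cube). [Q(ω):Q] = 2 (min poly x^2 + x + 1). Since Q(∛721) ⊂ R and ω ∉ R, we have ω ∉ Q(∛721), so x^2 + x + 1 remains irreducible over Q(∛721) and [Q(∛721, ω) : Q(∛721)] = 2. By the tower law, [Q(∛721, ω) : Q] = 3 · 2 = 6. (In fact Q(∛721, ω) is the splitting field of x^3 - 721 over Q.)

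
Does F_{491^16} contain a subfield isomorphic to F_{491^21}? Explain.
No: F_{491^21} is not a subfield of F_{491^16}

F_{p^m} embeds in F_{p^n} iff m | n. Here 21 ∤ 16 (since 16 = 0·21 + 16 with remainder 16 ≠ 0), so F_{491^21} is not a subfield of F_{491^16}. Equivalently: if it were, the tower law would give 21 = [F_{491^21}:F_491] dividing [F_{491^16}:F_491] = 16, contradiction.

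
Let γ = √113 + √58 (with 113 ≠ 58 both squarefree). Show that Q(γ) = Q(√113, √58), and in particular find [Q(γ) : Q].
[Q(γ) : Q] = 4 (equivalently, Q(γ) = Q(√113, √58))

Obviously Q(γ) ⊆ Q(√113, √58), and [Q(√113, √58):Q] = 4 (since 113, 58 are distinct squarefree integers > 1 with 6554 not a perfect square). To show equality we compute the minimal polynomial of γ. From γ = √113 + √58: γ^2 = 113 + 2√(6554) + 58 = 171 + 2√(6554), so γ^2 - 171 = 2√(6554); squaring, (γ^2 - 171)^2 = 4·6554, i.e. γ^4 - 342γ^2 + 29241 - 26216 = 0, i.e. γ^4 - 342γ^2 + 3025 = 0. So γ is a root of x^4 - 342x^2 + 3025. This polynomial is irreducible over Q: it has no rational root (each ±√113 ± √58 is irrational), and any factorization into two quadratics over Q would force √(6554) ∈ Q (pairing opposite roots) or √113, √58 ∈ Q (other pairings), all impossible. Hence [Q(γ):Q] = 4 = [Q(√113, √58):Q], so Q(γ) = Q(√113, √58).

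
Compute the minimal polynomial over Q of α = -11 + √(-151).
m_α(x) = x^2 + 22x + 272

From α + 11 = √(-151), squaring gives (α + 11)^2 = -151, i.e. α^2 + 22α + 121 = -151, so α^2 + 22α + 272 = 0. The discriminant of x^2 + 22x + 272 is (22)^2 - 4·(272) = 484 - 1088 = -604, and 4·(-151) is not a perfect square in Q since -151 is squarefree and ≠ 1. Hence x^2 + 22x + 272 is irreducible over Q and is the minimal polynomial of α.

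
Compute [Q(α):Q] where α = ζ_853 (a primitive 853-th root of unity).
[Q(α):Q] = 852

The minimal polynomial of ζ_853 over Q is the 853-th cyclotomic polynomial Φ_853(x), which is irreducible over Q and has degree φ(853) = 852. Hence [Q(α):Q] = φ(853) = 852.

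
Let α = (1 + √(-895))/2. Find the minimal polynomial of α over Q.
m_α(x) = x^2 - x + 224

From 2α - 1 = √(-895), squaring gives (2α - 1)^2 = -895, i.e. 4α^2 - 4α + 1 = -895, so α^2 - α + (1 + 895)/4 = 0. Since -895 ≡ 1 (mod 4), (1 + 895)/4 = 224 ∈ Z. The polynomial x^2 - x + 224 has discriminant 1 - 4·(224) = -895, which is not a perfect square in Q (d = -895 is squarefree and ≠ 1), so x^2 - x + 224 is irreducible over Q. It is the minimal polynomial of α.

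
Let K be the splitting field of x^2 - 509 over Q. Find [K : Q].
[K : Q] = 2

f(x) = x^2 - 509 factors as (x - √509)(x + √509). The splitting field is K = Q(√509). Since 509 is squarefree and > 1, it is not a perfect square, so x^2 - 509 is irreducible over Q and [Q(√509) : Q] = 2. Hence [K : Q] = 2.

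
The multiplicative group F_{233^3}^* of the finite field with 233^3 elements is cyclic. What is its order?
|F_{233^3}^*| = 12649336

F_{233^3} has 233^3 = 12649337 elements; its multiplicative group consists of all nonzero elements, so |F_{233^3}^*| = 12649337 - 1 = 12649336. (It is cyclic since any finite subgroup of the multiplicative group of a field is cyclic.)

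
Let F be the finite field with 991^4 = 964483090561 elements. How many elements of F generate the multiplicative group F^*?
There are φ(964483090560) = 226271232000 primitive elements

F_q^* is cyclic of order q - 1 = 964483090560. A cyclic group of order m has exactly φ(m) generators. Here m = 964483090560 = 2^7 · 3^2 · 5 · 11 · 31 · 491041, so the number of primitive elements is φ(964483090560) = 226271232000.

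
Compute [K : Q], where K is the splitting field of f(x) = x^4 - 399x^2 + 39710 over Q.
[K : Q] = 4

Solving the quadratic in x^2: x^2 = (399 ± √(399^2 - 4·39710))/2 = (399 ± √361)/2 = (399 ± 19)/2, giving x^2 = 190 or x^2 = 209. So f(x) = (x^2 - 190)(x^2 - 209) and the roots of f are ±√190, ±√209. Hence the splitting field is K = Q(√190, √209). Since 190 and 209 are distinct squarefree integers > 1, their product 39710 is not a perfect square, so √209 ∉ Q(√190). By the tower law [K:Q] = [Q(√190,√209):Q(√190)] · [Q(√190):Q] = 2 · 2 = 4.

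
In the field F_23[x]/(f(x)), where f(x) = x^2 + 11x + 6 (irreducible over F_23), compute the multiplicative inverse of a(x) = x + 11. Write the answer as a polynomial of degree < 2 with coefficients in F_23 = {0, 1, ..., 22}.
a(x)^(-1) ≡ 19x (mod f(x))

Since f is irreducible over F_23, F_23[x]/(f) is a field and a(x) ≠ 0 has an inverse. Apply the extended Euclidean algorithm to f(x) and a(x) in F_23[x]: f(x) = (x)·a(x) + (6). The last nonzero remainder is the constant 6 = gcd(f, a) in F_23. Back-substituting through the division chain expresses 6 = s(x)·a(x) + t(x)·f(x) with s(x) ≡ 22x (mod f), so (22x)·a(x) ≡ 6 (mod f). Multiplying by 6^(-1) ≡ 4 in F_23 gives a(x)^(-1) ≡ 4·(22x) ≡ 19x (mod f). Check: (x + 11)·(19x) = 19x^2 + 2x ≡ 1 (mod x^2 + 11x + 6).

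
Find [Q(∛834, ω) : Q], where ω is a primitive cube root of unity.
[Q(∛834, ω) : Q] = 6

[Q(∛834):Q] = 3 (min poly x^3 - 834, irreducible since 834 is not a perfect cube). [Q(ω):Q] = 2 (min poly x^2 + x + 1). Since Q(∛834) ⊂ R and ω ∉ R, we have ω ∉ Q(∛834), so x^2 + x + 1 remains irreducible over Q(∛834) and [Q(∛834, ω) : Q(∛834)] = 2. By the tower law, [Q(∛834, ω) : Q] = 3 · 2 = 6. (In fact Q(∛834, ω) is the splitting field of x^3 - 834 over Q.)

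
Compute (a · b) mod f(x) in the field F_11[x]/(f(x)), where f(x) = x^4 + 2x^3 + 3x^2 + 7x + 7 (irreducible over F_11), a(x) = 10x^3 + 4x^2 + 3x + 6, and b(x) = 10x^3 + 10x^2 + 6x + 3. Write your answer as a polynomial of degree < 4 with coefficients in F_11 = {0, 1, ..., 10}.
a · b ≡ 10x^3 + 4x^2 + x + 5 (mod f(x))

Multiply in F_11[x]: a(x)·b(x) = (10x^3 + 4x^2 + 3x + 6)·(10x^3 + 10x^2 + 6x + 3) = x^6 + 8x^5 + 9x^4 + x^3 + 2x^2 + x + 7. This has degree ≥ 4, so divide by f(x) over F_11: x^6 + 8x^5 + 9x^4 + x^3 + 2x^2 + x + 7 = (x^2 + 6x + 5)·(x^4 + 2x^3 + 3x^2 + 7x + 7) + (10x^3 + 4x^2 + x + 5). Hence a·b ≡ 10x^3 + 4x^2 + x + 5 (mod f). (F_11[x]/(f) is a field with 11^4 = 14641 elements since f is irreducible of degree 4.)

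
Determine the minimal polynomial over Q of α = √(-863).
m_α(x) = x^2 + 863

α satisfies α^2 + 863 = 0, so x^2 + 863 annihilates α. Since d = -863 is squarefree and ≠ 1, it is not a perfect square in Q, so x^2 + 863 has no rational root and is therefore irreducible over Q (a degree-2 polynomial over a field is irreducible iff it has no root). Hence m_α(x) = x^2 + 863.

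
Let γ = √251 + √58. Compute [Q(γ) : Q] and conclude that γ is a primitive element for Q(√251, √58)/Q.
[Q(γ) : Q] = 4 (equivalently, Q(γ) = Q(√251, √58))

Obviously Q(γ) ⊆ Q(√251, √58), and [Q(√251, √58):Q] = 4 (since 251, 58 are distinct squarefree integers > 1 with 14558 not a perfect square). To show equality we compute the minimal polynomial of γ. From γ = √251 + √58: γ^2 = 251 + 2√(14558) + 58 = 309 + 2√(14558), so γ^2 - 309 = 2√(14558); squaring, (γ^2 - 309)^2 = 4·14558, i.e. γ^4 - 618γ^2 + 95481 - 58232 = 0, i.e. γ^4 - 618γ^2 + 37249 = 0. So γ is a root of x^4 - 618x^2 + 37249. This polynomial is irreducible over Q: it has no rational root (each ±√251 ± √58 is irrational), and any factorization into two quadratics over Q would force √(14558) ∈ Q (pairing opposite roots) or √251, √58 ∈ Q (other pairings), all impossible. Hence [Q(γ):Q] = 4 = [Q(√251, √58):Q], so Q(γ) = Q(√251, √58).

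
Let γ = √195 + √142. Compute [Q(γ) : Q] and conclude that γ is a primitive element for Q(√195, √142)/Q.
[Q(γ) : Q] = 4 (equivalently, Q(γ) = Q(√195, √142))

Obviously Q(γ) ⊆ Q(√195, √142), and [Q(√195, √142):Q] = 4 (since 195, 142 are distinct squarefree integers > 1 with 27690 not a perfect square). To show equality we compute the minimal polynomial of γ. From γ = √195 + √142: γ^2 = 195 + 2√(27690) + 142 = 337 + 2√(27690), so γ^2 - 337 = 2√(27690); squaring, (γ^2 - 337)^2 = 4·27690, i.e. γ^4 - 674γ^2 + 113569 - 110760 = 0, i.e. γ^4 - 674γ^2 + 2809 = 0. So γ is a root of x^4 - 674x^2 + 2809. This polynomial is irreducible over Q: it has no rational root (each ±√195 ± √142 is irrational), and any factorization into two quadratics over Q would force √(27690) ∈ Q (pairing opposite roots) or √195, √142 ∈ Q (other pairings), all impossible. Hence [Q(γ):Q] = 4 = [Q(√195, √142):Q], so Q(γ) = Q(√195, √142).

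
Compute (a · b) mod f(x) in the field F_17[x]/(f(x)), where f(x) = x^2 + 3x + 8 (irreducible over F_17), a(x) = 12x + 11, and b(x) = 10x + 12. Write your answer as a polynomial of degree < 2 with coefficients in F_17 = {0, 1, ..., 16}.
a · b ≡ 13x + 5 (mod f(x))

Multiply in F_17[x]: a(x)·b(x) = (12x + 11)·(10x + 12) = x^2 + 16x + 13. This has degree ≥ 2, so divide by f(x) over F_17: x^2 + 16x + 13 = (1)·(x^2 + 3x + 8) + (13x + 5). Hence a·b ≡ 13x + 5 (mod f). (F_17[x]/(f) is a field with 17^2 = 289 elements since f is irreducible of degree 2.)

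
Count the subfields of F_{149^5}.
F_{149^5} has 2 subfields

The subfields of F_{p^n} are exactly the fields F_{p^d} for d | n (each is the fixed field of the unique index-d subgroup of Gal(F_{p^n}/F_p) ≅ Z/nZ). The divisors of n = 5 are {1, 5}, giving 2 subfields: F_{149^1}, F_{149^5}.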